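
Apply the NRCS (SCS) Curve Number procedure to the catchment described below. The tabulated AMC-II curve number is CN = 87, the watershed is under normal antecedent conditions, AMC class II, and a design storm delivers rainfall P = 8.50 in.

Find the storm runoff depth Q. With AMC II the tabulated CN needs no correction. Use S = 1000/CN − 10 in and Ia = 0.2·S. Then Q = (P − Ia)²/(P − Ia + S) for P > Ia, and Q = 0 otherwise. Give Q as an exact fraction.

Q = 2036329/293538 in ≈ 6.937 in

Average conditions: CN = 87 (no AMC adjustment).
Max retention: S = 1000/87 − 10 = 130/87 in (≈ 1.494 in)
Ia = 0.2S: 0.2·1.494 = 0.299 in (exactly 26/87)
Since P=8.500 > Ia=0.299: effective rainfall P−Ia = 1427/174 in
Runoff Q = (P−Ia)²/(P−Ia+S) = (8.201)²/(8.201+1.494) = 2036329/293538 ≈ 6.937 in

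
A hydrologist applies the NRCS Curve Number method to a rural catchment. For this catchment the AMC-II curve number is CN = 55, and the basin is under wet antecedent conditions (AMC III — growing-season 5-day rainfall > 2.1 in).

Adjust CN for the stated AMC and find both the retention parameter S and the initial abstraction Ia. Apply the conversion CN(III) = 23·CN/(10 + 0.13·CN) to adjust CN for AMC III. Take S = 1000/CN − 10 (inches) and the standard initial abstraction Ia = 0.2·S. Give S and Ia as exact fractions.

S = 900/253 in ≈ 3.557 in; Ia = 180/253 in ≈ 0.711 in

CN(III) from CN(II)=55: (23·55)/(10 + 0.13·55) = 25300/343 ≈ 73.761
Max retention: S = 1000/(25300/343) − 10 = 900/253 in (≈ 3.557 in)
Ia = 0.2·(900/253) = 180/253 in ≈ 0.711 in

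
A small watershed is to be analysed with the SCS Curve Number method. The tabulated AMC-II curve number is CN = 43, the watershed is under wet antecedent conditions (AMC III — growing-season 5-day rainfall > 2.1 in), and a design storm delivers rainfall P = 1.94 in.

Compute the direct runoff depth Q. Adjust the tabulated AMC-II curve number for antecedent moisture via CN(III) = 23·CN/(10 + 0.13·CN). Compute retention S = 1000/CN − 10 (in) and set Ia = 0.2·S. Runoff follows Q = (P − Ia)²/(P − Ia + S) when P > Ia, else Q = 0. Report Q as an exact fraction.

Q = 1515778489/16018486850 in ≈ 0.095 in

Adjust CN=43 to AMC III: 23·43/(10 + 0.13·43) → 989 ÷ (1559/100) = 98900/1559 ≈ 63.438
S = 1000/(98900/1559) − 10 = 5700/989 in ≈ 5.763 in
Ia = 0.2·(5700/989) = 1140/989 in ≈ 1.153 in
Since P=1.940 > Ia=1.153: effective rainfall P−Ia = 38933/49450 in
Q = (38933/49450)²/((38933/49450) + 5700/989) = (1515778489/2445302500)/(323933/49450) = 1515778489/16018486850 in ≈ 0.095 in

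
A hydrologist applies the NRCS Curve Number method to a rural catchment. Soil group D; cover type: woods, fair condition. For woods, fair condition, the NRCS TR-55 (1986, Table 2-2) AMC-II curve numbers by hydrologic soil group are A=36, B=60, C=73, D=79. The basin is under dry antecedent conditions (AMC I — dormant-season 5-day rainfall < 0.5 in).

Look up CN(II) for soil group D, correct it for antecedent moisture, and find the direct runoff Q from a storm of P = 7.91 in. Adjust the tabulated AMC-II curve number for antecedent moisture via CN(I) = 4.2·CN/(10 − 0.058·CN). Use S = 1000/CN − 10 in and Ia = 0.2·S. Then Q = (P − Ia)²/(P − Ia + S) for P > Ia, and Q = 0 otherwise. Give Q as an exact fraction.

NRCS table: woods, fair condition, soil group D → CN(II) = 79
Dry (AMC I): CN(I) = 4.2·79/(10 − 0.058·79) = (1659/5)/(2709/500) = 7900/129 ≈ 61.240
Retention S: 1000/CN − 10 with CN=61.240 → S = 500/79 ≈ 6.329 in
Ia = 0.2S: 0.2·6.329 = 1.266 in (exactly 100/79)
Excess rainfall: 7.910 − 1.266 = 6.644 in; P > Ia so Q > 0
Q = (52489/7900)²/((52489/7900) + 500/79) = (2755095121/62410000)/(102489/7900) = 2755095121/809663100 in ≈ 3.403 in

Q = 2755095121/809663100 in ≈ 3.403 in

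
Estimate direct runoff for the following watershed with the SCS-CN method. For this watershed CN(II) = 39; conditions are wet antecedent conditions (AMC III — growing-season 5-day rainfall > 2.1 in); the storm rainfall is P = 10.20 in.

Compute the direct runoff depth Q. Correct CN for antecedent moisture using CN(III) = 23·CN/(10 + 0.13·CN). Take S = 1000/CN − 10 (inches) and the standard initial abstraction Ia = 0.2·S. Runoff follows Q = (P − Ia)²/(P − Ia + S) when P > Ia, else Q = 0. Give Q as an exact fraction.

Q = 1571884609/314609295 in ≈ 4.996 in

Wet (AMC III): CN(III) = 23·39/(10 + 0.13·39) = 897/(1507/100) = 89700/1507 ≈ 59.522
S = 1000/(89700/1507) − 10 = 6100/897 in ≈ 6.800 in
Ia = 0.2S: 0.2·6.800 = 1.360 in (exactly 1220/897)
P − Ia = 10.200 − 1.360 = 39647/4485 ≈ 8.840 in (> 0, runoff occurs)
Runoff Q = (P−Ia)²/(P−Ia+S) = (8.840)²/(8.840+6.800) = 1571884609/314609295 ≈ 4.996 in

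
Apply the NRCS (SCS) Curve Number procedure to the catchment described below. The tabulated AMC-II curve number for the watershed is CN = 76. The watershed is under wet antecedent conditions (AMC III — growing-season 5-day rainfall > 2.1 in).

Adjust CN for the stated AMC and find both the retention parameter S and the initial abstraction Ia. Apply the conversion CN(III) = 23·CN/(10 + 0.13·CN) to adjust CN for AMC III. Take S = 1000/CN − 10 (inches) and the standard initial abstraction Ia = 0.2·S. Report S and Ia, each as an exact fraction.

S = 600/437 in ≈ 1.373 in; Ia = 120/437 in ≈ 0.275 in

CN(III) from CN(II)=76: (23·76)/(10 + 0.13·76) = 43700/497 ≈ 87.928
Max retention: S = 1000/(43700/497) − 10 = 600/437 in (≈ 1.373 in)
Ia = 0.2·(600/437) = 120/437 in ≈ 0.275 in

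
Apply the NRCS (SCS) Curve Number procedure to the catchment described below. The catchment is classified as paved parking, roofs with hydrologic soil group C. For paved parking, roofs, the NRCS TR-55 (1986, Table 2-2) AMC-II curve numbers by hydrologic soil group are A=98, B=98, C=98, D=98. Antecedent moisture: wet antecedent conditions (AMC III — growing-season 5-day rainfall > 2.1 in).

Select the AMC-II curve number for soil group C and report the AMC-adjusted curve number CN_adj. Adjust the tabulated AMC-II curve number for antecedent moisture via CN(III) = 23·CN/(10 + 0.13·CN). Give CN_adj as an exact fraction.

CN_adj = 112700/1137 ≈ 99.120

NRCS table: paved parking, roofs, soil group C → CN(II) = 98
CN(III) from CN(II)=98: (23·98)/(10 + 0.13·98) = 112700/1137 ≈ 99.120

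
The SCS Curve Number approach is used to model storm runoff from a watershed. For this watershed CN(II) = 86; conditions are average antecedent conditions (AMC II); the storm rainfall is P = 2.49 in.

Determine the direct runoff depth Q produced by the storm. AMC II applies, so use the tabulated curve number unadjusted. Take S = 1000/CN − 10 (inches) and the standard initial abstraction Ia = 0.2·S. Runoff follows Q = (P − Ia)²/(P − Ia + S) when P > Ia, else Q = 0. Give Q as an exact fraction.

Q = 86620249/70120100 in ≈ 1.235 in

CN(II) = 86; AMC II needs no correction.
Retention S: 1000/CN − 10 with CN=86.000 → S = 70/43 ≈ 1.628 in
Ia = 0.2S: 0.2·1.628 = 0.326 in (exactly 14/43)
Since P=2.490 > Ia=0.326: effective rainfall P−Ia = 9307/4300 in
Q = (9307/4300)²/((9307/4300) + 70/43) = (86620249/18490000)/(16307/4300) = 86620249/70120100 in ≈ 1.235 in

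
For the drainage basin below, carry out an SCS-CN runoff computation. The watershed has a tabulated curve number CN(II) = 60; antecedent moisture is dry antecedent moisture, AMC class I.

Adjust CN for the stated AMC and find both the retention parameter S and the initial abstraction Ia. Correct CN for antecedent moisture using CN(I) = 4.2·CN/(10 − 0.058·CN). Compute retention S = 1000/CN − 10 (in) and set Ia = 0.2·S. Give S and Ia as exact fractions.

Adjust CN=60 to AMC I: 4.2·60/(10 − 0.058·60) → 252 ÷ (163/25) = 6300/163 ≈ 38.650
Retention S: 1000/CN − 10 with CN=38.650 → S = 1000/63 ≈ 15.873 in
Ia = 0.2·(1000/63) = 200/63 in ≈ 3.175 in

S = 1000/63 in ≈ 15.873 in; Ia = 200/63 in ≈ 3.175 in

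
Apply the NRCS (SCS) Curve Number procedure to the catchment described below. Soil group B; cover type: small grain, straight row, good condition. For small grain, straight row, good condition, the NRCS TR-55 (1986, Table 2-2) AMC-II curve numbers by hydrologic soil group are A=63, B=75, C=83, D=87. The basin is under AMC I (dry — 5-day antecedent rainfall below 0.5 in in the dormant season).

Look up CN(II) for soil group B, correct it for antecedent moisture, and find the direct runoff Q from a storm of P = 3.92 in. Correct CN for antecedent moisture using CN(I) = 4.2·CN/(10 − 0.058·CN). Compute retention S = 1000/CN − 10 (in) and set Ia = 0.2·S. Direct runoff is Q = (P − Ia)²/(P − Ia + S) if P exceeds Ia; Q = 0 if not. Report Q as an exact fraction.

Q = 6749138/12737025 in ≈ 0.530 in

NRCS table: small grain, straight row, good condition, soil group B → CN(II) = 75
Dry (AMC I): CN(I) = 4.2·75/(10 − 0.058·75) = 315/(113/20) = 6300/113 ≈ 55.752
S = 1000/(6300/113) − 10 = 500/63 in ≈ 7.937 in
Ia = 0.2S: 0.2·7.937 = 1.587 in (exactly 100/63)
P − Ia = 3.920 − 1.587 = 3674/1575 ≈ 2.333 in (> 0, runoff occurs)
Runoff Q = (P−Ia)²/(P−Ia+S) = (2.333)²/(2.333+7.937) = 6749138/12737025 ≈ 0.530 in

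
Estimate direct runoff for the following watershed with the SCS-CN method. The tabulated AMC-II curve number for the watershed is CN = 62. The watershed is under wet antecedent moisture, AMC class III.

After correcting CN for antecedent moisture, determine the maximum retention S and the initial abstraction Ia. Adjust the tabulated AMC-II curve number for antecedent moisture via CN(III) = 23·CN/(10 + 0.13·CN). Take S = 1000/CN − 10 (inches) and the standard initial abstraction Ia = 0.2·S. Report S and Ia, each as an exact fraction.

Wet (AMC III): CN(III) = 23·62/(10 + 0.13·62) = 1426/(903/50) = 71300/903 ≈ 78.959
Max retention: S = 1000/(71300/903) − 10 = 1900/713 in (≈ 2.665 in)
Ia = 0.2S: 0.2·2.665 = 0.533 in (exactly 380/713)

S = 1900/713 in ≈ 2.665 in; Ia = 380/713 in ≈ 0.533 in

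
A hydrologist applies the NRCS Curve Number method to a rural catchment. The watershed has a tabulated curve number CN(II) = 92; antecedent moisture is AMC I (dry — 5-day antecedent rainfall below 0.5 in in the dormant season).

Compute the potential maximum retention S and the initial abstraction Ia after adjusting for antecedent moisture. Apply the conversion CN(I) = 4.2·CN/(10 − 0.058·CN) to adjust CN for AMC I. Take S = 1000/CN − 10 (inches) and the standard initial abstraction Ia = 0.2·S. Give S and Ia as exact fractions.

S = 1000/483 in ≈ 2.070 in; Ia = 200/483 in ≈ 0.414 in

CN(I) from CN(II)=92: (4.2·92)/(10 − 0.058·92) = 48300/583 ≈ 82.847
Retention S: 1000/CN − 10 with CN=82.847 → S = 1000/483 ≈ 2.070 in
Initial abstraction Ia = S/5 = (1000/483)/5 = 200/483 ≈ 0.414 in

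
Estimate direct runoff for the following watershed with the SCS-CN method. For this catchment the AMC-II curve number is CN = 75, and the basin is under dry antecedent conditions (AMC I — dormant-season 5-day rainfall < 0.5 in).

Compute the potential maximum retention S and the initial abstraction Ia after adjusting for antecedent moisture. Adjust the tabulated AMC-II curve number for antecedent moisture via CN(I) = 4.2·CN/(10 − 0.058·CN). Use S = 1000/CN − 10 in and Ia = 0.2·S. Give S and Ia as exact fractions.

CN(I) from CN(II)=75: (4.2·75)/(10 − 0.058·75) = 6300/113 ≈ 55.752
Max retention: S = 1000/(6300/113) − 10 = 500/63 in (≈ 7.937 in)
Ia = 0.2S: 0.2·7.937 = 1.587 in (exactly 100/63)

S = 500/63 in ≈ 7.937 in; Ia = 100/63 in ≈ 1.587 in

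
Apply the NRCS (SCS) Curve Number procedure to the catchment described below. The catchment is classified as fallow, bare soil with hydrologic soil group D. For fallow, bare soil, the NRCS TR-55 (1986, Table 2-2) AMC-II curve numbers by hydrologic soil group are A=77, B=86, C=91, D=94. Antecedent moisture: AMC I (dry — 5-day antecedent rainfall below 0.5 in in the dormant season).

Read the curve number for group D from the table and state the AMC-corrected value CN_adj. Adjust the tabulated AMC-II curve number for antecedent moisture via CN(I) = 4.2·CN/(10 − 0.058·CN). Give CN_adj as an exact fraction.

CN_adj = 32900/379 ≈ 86.807

NRCS table: fallow, bare soil, soil group D → CN(II) = 94
CN(I) from CN(II)=94: (4.2·94)/(10 − 0.058·94) = 32900/379 ≈ 86.807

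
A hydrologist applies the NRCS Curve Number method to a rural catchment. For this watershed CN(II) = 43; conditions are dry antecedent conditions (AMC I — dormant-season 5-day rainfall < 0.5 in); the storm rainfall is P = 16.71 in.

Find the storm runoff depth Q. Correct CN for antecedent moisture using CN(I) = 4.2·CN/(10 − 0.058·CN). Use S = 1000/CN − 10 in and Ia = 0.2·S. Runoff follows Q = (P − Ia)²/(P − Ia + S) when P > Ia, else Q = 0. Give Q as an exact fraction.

Dry (AMC I): CN(I) = 4.2·43/(10 − 0.058·43) = (903/5)/(3753/500) = 30100/1251 ≈ 24.061
Max retention: S = 1000/(30100/1251) − 10 = 9500/301 in (≈ 31.561 in)
Ia = 0.2·(9500/301) = 1900/301 in ≈ 6.312 in
Since P=16.710 > Ia=6.312: effective rainfall P−Ia = 312971/30100 in
Runoff Q = (P−Ia)²/(P−Ia+S) = (10.398)²/(10.398+31.561) = 97950846841/38015427100 ≈ 2.577 in

Q = 97950846841/38015427100 in ≈ 2.577 in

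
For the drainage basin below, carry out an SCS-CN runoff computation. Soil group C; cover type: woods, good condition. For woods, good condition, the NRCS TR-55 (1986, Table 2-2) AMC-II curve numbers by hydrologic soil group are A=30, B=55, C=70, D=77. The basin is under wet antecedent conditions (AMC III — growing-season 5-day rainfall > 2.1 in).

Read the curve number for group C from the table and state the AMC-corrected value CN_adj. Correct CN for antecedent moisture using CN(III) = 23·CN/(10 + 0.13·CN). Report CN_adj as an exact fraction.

CN_adj = 16100/191 ≈ 84.293

NRCS table: woods, good condition, soil group C → CN(II) = 70
CN(III) from CN(II)=70: (23·70)/(10 + 0.13·70) = 16100/191 ≈ 84.293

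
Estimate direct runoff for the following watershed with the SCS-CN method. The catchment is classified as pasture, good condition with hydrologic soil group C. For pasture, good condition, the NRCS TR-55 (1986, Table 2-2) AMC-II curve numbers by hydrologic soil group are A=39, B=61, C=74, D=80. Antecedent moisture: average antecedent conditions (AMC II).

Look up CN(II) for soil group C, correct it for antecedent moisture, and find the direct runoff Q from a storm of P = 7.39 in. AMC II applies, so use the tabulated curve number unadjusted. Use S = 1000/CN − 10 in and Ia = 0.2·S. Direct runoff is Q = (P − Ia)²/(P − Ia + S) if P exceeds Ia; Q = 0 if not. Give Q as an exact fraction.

Q = 612216049/139649100 in ≈ 4.384 in

NRCS table: pasture, good condition, soil group C → CN(II) = 74
Average conditions: CN = 74 (no AMC adjustment).
Retention S: 1000/CN − 10 with CN=74.000 → S = 130/37 ≈ 3.514 in
Ia = 0.2S: 0.2·3.514 = 0.703 in (exactly 26/37)
P − Ia = 7.390 − 0.703 = 24743/3700 ≈ 6.687 in (> 0, runoff occurs)
Q: (24743/3700)² ÷ (37743/3700) = 612216049/139649100 in (≈ 4.384 in)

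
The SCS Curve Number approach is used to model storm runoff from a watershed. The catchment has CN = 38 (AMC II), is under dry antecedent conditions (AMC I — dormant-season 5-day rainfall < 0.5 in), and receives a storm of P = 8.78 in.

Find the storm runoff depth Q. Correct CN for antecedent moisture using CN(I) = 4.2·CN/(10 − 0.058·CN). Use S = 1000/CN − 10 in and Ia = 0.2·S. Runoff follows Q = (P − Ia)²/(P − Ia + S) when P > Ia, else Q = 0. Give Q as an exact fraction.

Q = 406465921/15863461950 in ≈ 0.026 in

CN(I) from CN(II)=38: (4.2·38)/(10 − 0.058·38) = 39900/1949 ≈ 20.472
Max retention: S = 1000/(39900/1949) − 10 = 15500/399 in (≈ 38.847 in)
Ia = 0.2S: 0.2·38.847 = 7.769 in (exactly 3100/399)
Excess rainfall: 8.780 − 7.769 = 1.011 in; P > Ia so Q > 0
Runoff Q = (P−Ia)²/(P−Ia+S) = (1.011)²/(1.011+38.847) = 406465921/15863461950 ≈ 0.026 in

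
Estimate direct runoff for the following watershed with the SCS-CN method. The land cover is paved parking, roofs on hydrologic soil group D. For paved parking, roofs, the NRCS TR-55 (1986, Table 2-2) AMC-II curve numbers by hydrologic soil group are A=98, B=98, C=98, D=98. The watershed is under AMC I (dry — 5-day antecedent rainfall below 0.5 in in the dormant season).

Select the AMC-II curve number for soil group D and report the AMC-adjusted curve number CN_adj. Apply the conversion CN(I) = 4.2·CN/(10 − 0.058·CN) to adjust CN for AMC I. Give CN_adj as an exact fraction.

CN_adj = 102900/1079 ≈ 95.366

NRCS table: paved parking, roofs, soil group D → CN(II) = 98
Dry (AMC I): CN(I) = 4.2·98/(10 − 0.058·98) = (2058/5)/(1079/250) = 102900/1079 ≈ 95.366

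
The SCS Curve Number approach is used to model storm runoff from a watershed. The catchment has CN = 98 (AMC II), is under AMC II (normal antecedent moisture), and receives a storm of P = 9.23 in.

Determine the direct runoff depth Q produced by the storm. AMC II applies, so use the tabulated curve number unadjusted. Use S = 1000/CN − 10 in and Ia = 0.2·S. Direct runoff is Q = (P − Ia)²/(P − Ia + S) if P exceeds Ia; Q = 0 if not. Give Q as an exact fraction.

Q = 2027430729/225532300 in ≈ 8.990 in

Average conditions: CN = 98 (no AMC adjustment).
Max retention: S = 1000/98 − 10 = 10/49 in (≈ 0.204 in)
Ia = 0.2S: 0.2·0.204 = 0.041 in (exactly 2/49)
P − Ia = 9.230 − 0.041 = 45027/4900 ≈ 9.189 in (> 0, runoff occurs)
Q: (45027/4900)² ÷ (46027/4900) = 2027430729/225532300 in (≈ 8.990 in)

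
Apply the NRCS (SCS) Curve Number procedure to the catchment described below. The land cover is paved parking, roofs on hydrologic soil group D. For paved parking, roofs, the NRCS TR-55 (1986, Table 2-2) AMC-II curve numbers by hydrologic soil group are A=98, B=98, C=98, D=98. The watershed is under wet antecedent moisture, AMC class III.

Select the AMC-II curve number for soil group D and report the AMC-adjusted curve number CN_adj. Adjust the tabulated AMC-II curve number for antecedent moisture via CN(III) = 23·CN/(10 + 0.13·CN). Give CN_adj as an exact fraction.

NRCS table: paved parking, roofs, soil group D → CN(II) = 98
Adjust CN=98 to AMC III: 23·98/(10 + 0.13·98) → 2254 ÷ (1137/50) = 112700/1137 ≈ 99.120

CN_adj = 112700/1137 ≈ 99.120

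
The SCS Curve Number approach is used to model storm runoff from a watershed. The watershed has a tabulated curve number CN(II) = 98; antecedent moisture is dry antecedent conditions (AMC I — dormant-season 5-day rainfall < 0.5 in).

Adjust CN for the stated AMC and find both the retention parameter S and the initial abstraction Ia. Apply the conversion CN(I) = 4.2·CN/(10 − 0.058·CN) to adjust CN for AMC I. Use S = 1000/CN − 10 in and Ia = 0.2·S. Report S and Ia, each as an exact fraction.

S = 500/1029 in ≈ 0.486 in; Ia = 100/1029 in ≈ 0.097 in

Dry (AMC I): CN(I) = 4.2·98/(10 − 0.058·98) = (2058/5)/(1079/250) = 102900/1079 ≈ 95.366
Retention S: 1000/CN − 10 with CN=95.366 → S = 500/1029 ≈ 0.486 in
Ia = 0.2S: 0.2·0.486 = 0.097 in (exactly 100/1029)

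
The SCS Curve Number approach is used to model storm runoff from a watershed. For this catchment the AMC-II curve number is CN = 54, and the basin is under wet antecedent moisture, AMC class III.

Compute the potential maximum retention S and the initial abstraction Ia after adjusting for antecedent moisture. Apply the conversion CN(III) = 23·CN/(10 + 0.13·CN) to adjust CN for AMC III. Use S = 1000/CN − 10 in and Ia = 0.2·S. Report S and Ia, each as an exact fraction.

S = 100/27 in ≈ 3.704 in; Ia = 20/27 in ≈ 0.741 in

Adjust CN=54 to AMC III: 23·54/(10 + 0.13·54) → 1242 ÷ (851/50) = 2700/37 ≈ 72.973
Max retention: S = 1000/(2700/37) − 10 = 100/27 in (≈ 3.704 in)
Ia = 0.2·(100/27) = 20/27 in ≈ 0.741 in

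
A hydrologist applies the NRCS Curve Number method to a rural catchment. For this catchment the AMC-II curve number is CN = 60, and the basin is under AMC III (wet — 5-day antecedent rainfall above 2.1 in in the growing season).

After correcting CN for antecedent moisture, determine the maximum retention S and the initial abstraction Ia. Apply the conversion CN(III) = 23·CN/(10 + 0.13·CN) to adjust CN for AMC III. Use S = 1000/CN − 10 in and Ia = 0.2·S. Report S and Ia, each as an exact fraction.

S = 200/69 in ≈ 2.899 in; Ia = 40/69 in ≈ 0.580 in

Adjust CN=60 to AMC III: 23·60/(10 + 0.13·60) → 1380 ÷ (89/5) = 6900/89 ≈ 77.528
S = 1000/(6900/89) − 10 = 200/69 in ≈ 2.899 in
Ia = 0.2·(200/69) = 40/69 in ≈ 0.580 in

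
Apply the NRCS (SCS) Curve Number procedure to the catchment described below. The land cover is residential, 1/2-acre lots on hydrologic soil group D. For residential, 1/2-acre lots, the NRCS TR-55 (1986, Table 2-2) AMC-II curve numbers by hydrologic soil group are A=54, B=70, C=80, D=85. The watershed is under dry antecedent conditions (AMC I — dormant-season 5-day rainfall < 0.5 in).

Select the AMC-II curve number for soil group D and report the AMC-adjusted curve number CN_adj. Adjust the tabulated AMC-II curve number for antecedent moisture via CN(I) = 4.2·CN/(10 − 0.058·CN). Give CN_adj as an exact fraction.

NRCS table: residential, 1/2-acre lots, soil group D → CN(II) = 85
Dry (AMC I): CN(I) = 4.2·85/(10 − 0.058·85) = 357/(507/100) = 11900/169 ≈ 70.414

CN_adj = 11900/169 ≈ 70.414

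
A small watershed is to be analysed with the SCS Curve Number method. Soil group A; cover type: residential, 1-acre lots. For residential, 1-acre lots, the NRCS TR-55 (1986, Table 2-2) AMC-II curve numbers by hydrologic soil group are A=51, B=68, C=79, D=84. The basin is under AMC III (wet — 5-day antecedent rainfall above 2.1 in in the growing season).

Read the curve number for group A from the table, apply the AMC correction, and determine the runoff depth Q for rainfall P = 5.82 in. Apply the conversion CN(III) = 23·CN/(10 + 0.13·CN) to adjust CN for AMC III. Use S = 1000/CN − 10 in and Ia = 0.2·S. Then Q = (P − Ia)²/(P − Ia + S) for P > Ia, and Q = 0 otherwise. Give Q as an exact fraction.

NRCS table: residential, 1-acre lots, soil group A → CN(II) = 51
Adjust CN=51 to AMC III: 23·51/(10 + 0.13·51) → 1173 ÷ (1663/100) = 117300/1663 ≈ 70.535
S = 1000/(117300/1663) − 10 = 4900/1173 in ≈ 4.177 in
Initial abstraction Ia = S/5 = (4900/1173)/5 = 980/1173 ≈ 0.835 in
P − Ia = 5.820 − 0.835 = 292343/58650 ≈ 4.985 in (> 0, runoff occurs)
Runoff Q = (P−Ia)²/(P−Ia+S) = (4.985)²/(4.985+4.177) = 85464429649/31515166950 ≈ 2.712 in

Q = 85464429649/31515166950 in ≈ 2.712 in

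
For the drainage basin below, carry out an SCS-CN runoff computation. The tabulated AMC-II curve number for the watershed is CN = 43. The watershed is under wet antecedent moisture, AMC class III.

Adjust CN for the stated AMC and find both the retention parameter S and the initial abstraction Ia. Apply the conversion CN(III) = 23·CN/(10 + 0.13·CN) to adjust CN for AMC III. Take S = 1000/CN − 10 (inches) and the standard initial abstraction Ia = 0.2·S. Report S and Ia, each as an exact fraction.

S = 5700/989 in ≈ 5.763 in; Ia = 1140/989 in ≈ 1.153 in

Adjust CN=43 to AMC III: 23·43/(10 + 0.13·43) → 989 ÷ (1559/100) = 98900/1559 ≈ 63.438
Retention S: 1000/CN − 10 with CN=63.438 → S = 5700/989 ≈ 5.763 in
Initial abstraction Ia = S/5 = (5700/989)/5 = 1140/989 ≈ 1.153 in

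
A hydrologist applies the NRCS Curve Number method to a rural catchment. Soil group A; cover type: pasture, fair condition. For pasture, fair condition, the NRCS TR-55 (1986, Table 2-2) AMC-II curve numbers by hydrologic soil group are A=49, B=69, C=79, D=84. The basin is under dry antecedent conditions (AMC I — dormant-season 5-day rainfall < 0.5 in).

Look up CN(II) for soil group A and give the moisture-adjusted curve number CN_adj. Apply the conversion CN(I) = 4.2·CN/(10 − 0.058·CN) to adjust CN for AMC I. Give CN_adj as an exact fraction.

NRCS table: pasture, fair condition, soil group A → CN(II) = 49
CN(I) from CN(II)=49: (4.2·49)/(10 − 0.058·49) = 34300/1193 ≈ 28.751

CN_adj = 34300/1193 ≈ 28.751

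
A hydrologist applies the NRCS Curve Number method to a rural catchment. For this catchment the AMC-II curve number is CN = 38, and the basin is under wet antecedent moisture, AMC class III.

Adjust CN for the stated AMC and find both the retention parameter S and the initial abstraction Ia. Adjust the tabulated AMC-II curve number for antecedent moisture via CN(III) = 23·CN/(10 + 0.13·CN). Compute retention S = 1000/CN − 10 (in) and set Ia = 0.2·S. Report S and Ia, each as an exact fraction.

Wet (AMC III): CN(III) = 23·38/(10 + 0.13·38) = 874/(747/50) = 43700/747 ≈ 58.501
S = 1000/(43700/747) − 10 = 3100/437 in ≈ 7.094 in
Initial abstraction Ia = S/5 = (3100/437)/5 = 620/437 ≈ 1.419 in

S = 3100/437 in ≈ 7.094 in; Ia = 620/437 in ≈ 1.419 in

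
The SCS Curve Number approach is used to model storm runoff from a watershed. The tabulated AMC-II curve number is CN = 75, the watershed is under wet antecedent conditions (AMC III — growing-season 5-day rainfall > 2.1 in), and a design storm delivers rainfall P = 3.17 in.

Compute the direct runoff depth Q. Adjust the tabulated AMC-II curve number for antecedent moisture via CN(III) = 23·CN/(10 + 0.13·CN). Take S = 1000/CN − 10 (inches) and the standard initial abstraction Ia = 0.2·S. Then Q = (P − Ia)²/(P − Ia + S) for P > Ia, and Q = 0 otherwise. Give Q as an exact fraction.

Q = 394936129/206123700 in ≈ 1.916 in

Adjust CN=75 to AMC III: 23·75/(10 + 0.13·75) → 1725 ÷ (79/4) = 6900/79 ≈ 87.342
Retention S: 1000/CN − 10 with CN=87.342 → S = 100/69 ≈ 1.449 in
Initial abstraction Ia = S/5 = (100/69)/5 = 20/69 ≈ 0.290 in
Since P=3.170 > Ia=0.290: effective rainfall P−Ia = 19873/6900 in
Q: (19873/6900)² ÷ (29873/6900) = 394936129/206123700 in (≈ 1.916 in)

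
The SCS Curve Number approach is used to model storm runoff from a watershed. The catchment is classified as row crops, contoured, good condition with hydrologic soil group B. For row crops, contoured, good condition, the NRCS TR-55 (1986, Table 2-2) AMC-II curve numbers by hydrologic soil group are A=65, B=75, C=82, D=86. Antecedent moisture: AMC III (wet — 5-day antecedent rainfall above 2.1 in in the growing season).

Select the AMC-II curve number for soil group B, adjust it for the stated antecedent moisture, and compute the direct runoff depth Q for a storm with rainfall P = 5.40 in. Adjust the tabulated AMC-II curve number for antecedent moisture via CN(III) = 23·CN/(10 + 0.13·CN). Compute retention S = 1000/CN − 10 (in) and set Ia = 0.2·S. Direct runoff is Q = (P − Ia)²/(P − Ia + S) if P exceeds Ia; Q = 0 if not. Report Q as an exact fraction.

NRCS table: row crops, contoured, good condition, soil group B → CN(II) = 75
Adjust CN=75 to AMC III: 23·75/(10 + 0.13·75) → 1725 ÷ (79/4) = 6900/79 ≈ 87.342
Retention S: 1000/CN − 10 with CN=87.342 → S = 100/69 ≈ 1.449 in
Ia = 0.2S: 0.2·1.449 = 0.290 in (exactly 20/69)
Excess rainfall: 5.400 − 0.290 = 5.110 in; P > Ia so Q > 0
Runoff Q = (P−Ia)²/(P−Ia+S) = (5.110)²/(5.110+1.449) = 3108169/780735 ≈ 3.981 in

Q = 3108169/780735 in ≈ 3.981 in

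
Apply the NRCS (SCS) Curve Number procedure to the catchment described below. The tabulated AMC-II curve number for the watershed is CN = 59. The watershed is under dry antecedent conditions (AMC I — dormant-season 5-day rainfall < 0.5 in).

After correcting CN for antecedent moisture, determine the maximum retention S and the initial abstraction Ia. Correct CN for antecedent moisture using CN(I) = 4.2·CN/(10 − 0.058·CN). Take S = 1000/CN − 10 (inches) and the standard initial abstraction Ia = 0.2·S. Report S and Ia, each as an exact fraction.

Dry (AMC I): CN(I) = 4.2·59/(10 − 0.058·59) = (1239/5)/(3289/500) = 123900/3289 ≈ 37.671
Max retention: S = 1000/(123900/3289) − 10 = 20500/1239 in (≈ 16.546 in)
Ia = 0.2S: 0.2·16.546 = 3.309 in (exactly 4100/1239)

S = 20500/1239 in ≈ 16.546 in; Ia = 4100/1239 in ≈ 3.309 in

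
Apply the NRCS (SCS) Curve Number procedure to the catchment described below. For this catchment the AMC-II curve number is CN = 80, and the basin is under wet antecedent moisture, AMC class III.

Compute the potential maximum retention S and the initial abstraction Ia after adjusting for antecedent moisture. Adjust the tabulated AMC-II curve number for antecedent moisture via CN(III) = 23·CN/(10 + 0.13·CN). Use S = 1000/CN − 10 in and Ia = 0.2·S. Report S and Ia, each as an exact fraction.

Wet (AMC III): CN(III) = 23·80/(10 + 0.13·80) = 1840/(102/5) = 4600/51 ≈ 90.196
Retention S: 1000/CN − 10 with CN=90.196 → S = 25/23 ≈ 1.087 in
Ia = 0.2S: 0.2·1.087 = 0.217 in (exactly 5/23)

S = 25/23 in ≈ 1.087 in; Ia = 5/23 in ≈ 0.217 in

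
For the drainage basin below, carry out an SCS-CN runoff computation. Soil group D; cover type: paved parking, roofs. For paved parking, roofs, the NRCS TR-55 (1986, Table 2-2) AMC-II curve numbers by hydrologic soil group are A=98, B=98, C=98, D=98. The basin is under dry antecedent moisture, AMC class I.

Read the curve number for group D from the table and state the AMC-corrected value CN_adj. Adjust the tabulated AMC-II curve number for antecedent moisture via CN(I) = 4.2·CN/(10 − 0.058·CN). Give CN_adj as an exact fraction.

CN_adj = 102900/1079 ≈ 95.366

NRCS table: paved parking, roofs, soil group D → CN(II) = 98
Adjust CN=98 to AMC I: 4.2·98/(10 − 0.058·98) → (2058/5) ÷ (1079/250) = 102900/1079 ≈ 95.366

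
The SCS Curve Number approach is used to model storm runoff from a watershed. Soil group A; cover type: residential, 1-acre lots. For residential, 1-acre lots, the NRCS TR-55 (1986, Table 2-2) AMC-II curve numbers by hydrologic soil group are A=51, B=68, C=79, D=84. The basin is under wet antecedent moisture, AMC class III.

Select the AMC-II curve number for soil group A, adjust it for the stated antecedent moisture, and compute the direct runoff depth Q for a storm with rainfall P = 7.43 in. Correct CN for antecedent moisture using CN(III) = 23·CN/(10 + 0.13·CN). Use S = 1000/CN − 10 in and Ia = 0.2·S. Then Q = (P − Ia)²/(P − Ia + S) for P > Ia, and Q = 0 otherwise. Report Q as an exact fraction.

NRCS table: residential, 1-acre lots, soil group A → CN(II) = 51
Wet (AMC III): CN(III) = 23·51/(10 + 0.13·51) = 1173/(1663/100) = 117300/1663 ≈ 70.535
S = 1000/(117300/1663) − 10 = 4900/1173 in ≈ 4.177 in
Initial abstraction Ia = S/5 = (4900/1173)/5 = 980/1173 ≈ 0.835 in
P − Ia = 7.430 − 0.835 = 773539/117300 ≈ 6.595 in (> 0, runoff occurs)
Q: (773539/117300)² ÷ (1263539/117300) = 598362584521/148213124700 in (≈ 4.037 in)

Q = 598362584521/148213124700 in ≈ 4.037 in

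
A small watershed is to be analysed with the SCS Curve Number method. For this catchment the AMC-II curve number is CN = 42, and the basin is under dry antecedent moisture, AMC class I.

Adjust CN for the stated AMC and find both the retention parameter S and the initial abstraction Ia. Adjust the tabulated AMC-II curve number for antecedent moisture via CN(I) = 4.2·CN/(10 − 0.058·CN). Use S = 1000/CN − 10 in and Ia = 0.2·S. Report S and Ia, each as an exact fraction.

Dry (AMC I): CN(I) = 4.2·42/(10 − 0.058·42) = (882/5)/(1891/250) = 44100/1891 ≈ 23.321
S = 1000/(44100/1891) − 10 = 14500/441 in ≈ 32.880 in
Ia = 0.2S: 0.2·32.880 = 6.576 in (exactly 2900/441)

S = 14500/441 in ≈ 32.880 in; Ia = 2900/441 in ≈ 6.576 in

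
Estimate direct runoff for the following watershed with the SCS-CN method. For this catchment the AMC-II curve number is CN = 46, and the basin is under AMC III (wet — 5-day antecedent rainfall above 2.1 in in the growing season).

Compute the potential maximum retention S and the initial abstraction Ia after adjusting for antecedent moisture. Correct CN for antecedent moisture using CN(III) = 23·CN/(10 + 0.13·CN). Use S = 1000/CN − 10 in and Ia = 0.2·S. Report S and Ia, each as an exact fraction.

S = 2700/529 in ≈ 5.104 in; Ia = 540/529 in ≈ 1.021 in

CN(III) from CN(II)=46: (23·46)/(10 + 0.13·46) = 52900/799 ≈ 66.208
S = 1000/(52900/799) − 10 = 2700/529 in ≈ 5.104 in
Ia = 0.2·(2700/529) = 540/529 in ≈ 1.021 in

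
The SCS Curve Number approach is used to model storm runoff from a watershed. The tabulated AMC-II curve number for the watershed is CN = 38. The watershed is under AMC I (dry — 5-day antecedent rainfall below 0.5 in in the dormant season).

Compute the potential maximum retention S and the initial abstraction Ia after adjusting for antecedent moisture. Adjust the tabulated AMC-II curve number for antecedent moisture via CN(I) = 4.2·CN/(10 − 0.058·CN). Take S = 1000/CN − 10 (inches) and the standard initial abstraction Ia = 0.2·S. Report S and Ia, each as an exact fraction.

S = 15500/399 in ≈ 38.847 in; Ia = 3100/399 in ≈ 7.769 in

Dry (AMC I): CN(I) = 4.2·38/(10 − 0.058·38) = (798/5)/(1949/250) = 39900/1949 ≈ 20.472
S = 1000/(39900/1949) − 10 = 15500/399 in ≈ 38.847 in
Ia = 0.2·(15500/399) = 3100/399 in ≈ 7.769 in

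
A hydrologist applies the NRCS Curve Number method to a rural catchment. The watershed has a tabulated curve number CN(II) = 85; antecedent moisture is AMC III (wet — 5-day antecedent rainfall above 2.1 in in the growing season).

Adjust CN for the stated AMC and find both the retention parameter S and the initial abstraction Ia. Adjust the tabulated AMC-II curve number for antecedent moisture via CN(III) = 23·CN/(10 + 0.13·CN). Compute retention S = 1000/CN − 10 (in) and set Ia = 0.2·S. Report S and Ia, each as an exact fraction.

Wet (AMC III): CN(III) = 23·85/(10 + 0.13·85) = 1955/(421/20) = 39100/421 ≈ 92.874
Retention S: 1000/CN − 10 with CN=92.874 → S = 300/391 ≈ 0.767 in
Initial abstraction Ia = S/5 = (300/391)/5 = 60/391 ≈ 0.153 in

S = 300/391 in ≈ 0.767 in; Ia = 60/391 in ≈ 0.153 in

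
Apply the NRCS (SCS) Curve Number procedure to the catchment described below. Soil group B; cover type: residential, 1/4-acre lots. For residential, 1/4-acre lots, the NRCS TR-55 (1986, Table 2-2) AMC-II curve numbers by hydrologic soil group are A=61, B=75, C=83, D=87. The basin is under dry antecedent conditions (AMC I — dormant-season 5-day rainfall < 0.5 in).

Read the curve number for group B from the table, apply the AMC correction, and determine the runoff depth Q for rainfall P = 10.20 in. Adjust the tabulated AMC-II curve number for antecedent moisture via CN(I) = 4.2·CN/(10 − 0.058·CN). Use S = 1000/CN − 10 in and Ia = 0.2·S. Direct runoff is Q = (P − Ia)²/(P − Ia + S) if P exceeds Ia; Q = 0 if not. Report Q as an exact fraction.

NRCS table: residential, 1/4-acre lots, soil group B → CN(II) = 75
Dry (AMC I): CN(I) = 4.2·75/(10 − 0.058·75) = 315/(113/20) = 6300/113 ≈ 55.752
Max retention: S = 1000/(6300/113) − 10 = 500/63 in (≈ 7.937 in)
Ia = 0.2·(500/63) = 100/63 in ≈ 1.587 in
Since P=10.200 > Ia=1.587: effective rainfall P−Ia = 2713/315 in
Q = (2713/315)²/((2713/315) + 500/63) = (7360369/99225)/(5213/315) = 7360369/1642095 in ≈ 4.482 in

Q = 7360369/1642095 in ≈ 4.482 in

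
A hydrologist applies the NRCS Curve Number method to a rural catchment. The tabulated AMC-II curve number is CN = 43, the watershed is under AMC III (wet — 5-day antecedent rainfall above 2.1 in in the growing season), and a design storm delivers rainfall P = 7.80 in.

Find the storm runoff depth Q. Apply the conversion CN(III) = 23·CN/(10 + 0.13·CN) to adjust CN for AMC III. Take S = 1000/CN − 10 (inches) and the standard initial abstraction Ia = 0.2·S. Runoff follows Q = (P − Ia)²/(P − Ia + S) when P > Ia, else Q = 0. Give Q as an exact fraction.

Q = 120055849/33719955 in ≈ 3.560 in

CN(III) from CN(II)=43: (23·43)/(10 + 0.13·43) = 98900/1559 ≈ 63.438
Max retention: S = 1000/(98900/1559) − 10 = 5700/989 in (≈ 5.763 in)
Ia = 0.2·(5700/989) = 1140/989 in ≈ 1.153 in
P − Ia = 7.800 − 1.153 = 32871/4945 ≈ 6.647 in (> 0, runoff occurs)
Runoff Q = (P−Ia)²/(P−Ia+S) = (6.647)²/(6.647+5.763) = 120055849/33719955 ≈ 3.560 in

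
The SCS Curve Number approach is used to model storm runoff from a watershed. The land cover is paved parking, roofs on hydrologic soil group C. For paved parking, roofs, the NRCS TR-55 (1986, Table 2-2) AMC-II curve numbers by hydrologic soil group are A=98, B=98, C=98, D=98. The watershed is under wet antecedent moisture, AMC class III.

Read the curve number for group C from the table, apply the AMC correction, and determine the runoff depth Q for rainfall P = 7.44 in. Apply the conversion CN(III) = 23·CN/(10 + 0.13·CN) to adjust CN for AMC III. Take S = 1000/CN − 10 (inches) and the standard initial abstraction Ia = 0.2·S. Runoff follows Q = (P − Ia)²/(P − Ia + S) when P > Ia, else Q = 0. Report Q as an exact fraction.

Q = 21866005442/2981224925 in ≈ 7.335 in

NRCS table: paved parking, roofs, soil group C → CN(II) = 98
Adjust CN=98 to AMC III: 23·98/(10 + 0.13·98) → 2254 ÷ (1137/50) = 112700/1137 ≈ 99.120
Max retention: S = 1000/(112700/1137) − 10 = 100/1127 in (≈ 0.089 in)
Ia = 0.2S: 0.2·0.089 = 0.018 in (exactly 20/1127)
Excess rainfall: 7.440 − 0.018 = 7.422 in; P > Ia so Q > 0
Q: (209122/28175)² ÷ (211622/28175) = 21866005442/2981224925 in (≈ 7.335 in)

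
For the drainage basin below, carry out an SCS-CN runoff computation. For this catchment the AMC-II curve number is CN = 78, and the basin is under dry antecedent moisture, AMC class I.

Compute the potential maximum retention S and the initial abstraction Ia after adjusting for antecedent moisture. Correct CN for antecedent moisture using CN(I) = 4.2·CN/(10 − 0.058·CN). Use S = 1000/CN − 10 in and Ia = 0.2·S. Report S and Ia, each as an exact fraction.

CN(I) from CN(II)=78: (4.2·78)/(10 − 0.058·78) = 81900/1369 ≈ 59.825
Retention S: 1000/CN − 10 with CN=59.825 → S = 5500/819 ≈ 6.716 in
Ia = 0.2·(5500/819) = 1100/819 in ≈ 1.343 in

S = 5500/819 in ≈ 6.716 in; Ia = 1100/819 in ≈ 1.343 in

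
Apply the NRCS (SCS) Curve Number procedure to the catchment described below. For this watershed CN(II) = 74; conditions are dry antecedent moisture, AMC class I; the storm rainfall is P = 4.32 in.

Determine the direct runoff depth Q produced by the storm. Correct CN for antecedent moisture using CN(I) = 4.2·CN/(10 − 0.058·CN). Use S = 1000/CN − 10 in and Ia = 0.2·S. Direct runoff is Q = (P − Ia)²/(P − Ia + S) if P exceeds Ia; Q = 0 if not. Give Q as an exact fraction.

Q = 660901264/1038829575 in ≈ 0.636 in

Adjust CN=74 to AMC I: 4.2·74/(10 − 0.058·74) → (1554/5) ÷ (1427/250) = 77700/1427 ≈ 54.450
S = 1000/(77700/1427) − 10 = 6500/777 in ≈ 8.366 in
Initial abstraction Ia = S/5 = (6500/777)/5 = 1300/777 ≈ 1.673 in
Excess rainfall: 4.320 − 1.673 = 2.647 in; P > Ia so Q > 0
Runoff Q = (P−Ia)²/(P−Ia+S) = (2.647)²/(2.647+8.366) = 660901264/1038829575 ≈ 0.636 in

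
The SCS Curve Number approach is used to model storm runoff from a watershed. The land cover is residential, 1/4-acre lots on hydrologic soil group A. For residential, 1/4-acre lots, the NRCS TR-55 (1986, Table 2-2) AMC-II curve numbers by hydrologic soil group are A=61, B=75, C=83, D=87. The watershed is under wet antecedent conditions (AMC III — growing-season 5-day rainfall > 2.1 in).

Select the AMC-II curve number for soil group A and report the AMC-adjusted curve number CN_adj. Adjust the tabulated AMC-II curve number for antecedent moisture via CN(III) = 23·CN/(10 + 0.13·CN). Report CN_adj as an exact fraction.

CN_adj = 140300/1793 ≈ 78.249

NRCS table: residential, 1/4-acre lots, soil group A → CN(II) = 61
Adjust CN=61 to AMC III: 23·61/(10 + 0.13·61) → 1403 ÷ (1793/100) = 140300/1793 ≈ 78.249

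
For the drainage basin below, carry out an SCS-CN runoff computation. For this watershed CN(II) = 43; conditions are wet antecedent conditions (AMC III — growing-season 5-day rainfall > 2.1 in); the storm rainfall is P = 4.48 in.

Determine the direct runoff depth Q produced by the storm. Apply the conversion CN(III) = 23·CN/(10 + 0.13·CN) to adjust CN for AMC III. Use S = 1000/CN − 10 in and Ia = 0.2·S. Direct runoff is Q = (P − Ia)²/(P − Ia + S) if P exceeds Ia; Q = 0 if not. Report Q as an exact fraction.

Adjust CN=43 to AMC III: 23·43/(10 + 0.13·43) → 989 ÷ (1559/100) = 98900/1559 ≈ 63.438
S = 1000/(98900/1559) − 10 = 5700/989 in ≈ 5.763 in
Ia = 0.2·(5700/989) = 1140/989 in ≈ 1.153 in
Since P=4.480 > Ia=1.153: effective rainfall P−Ia = 82268/24725 in
Q = (82268/24725)²/((82268/24725) + 5700/989) = (6768023824/611325625)/(224768/24725) = 423001489/347336800 in ≈ 1.218 in

Q = 423001489/347336800 in ≈ 1.218 in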